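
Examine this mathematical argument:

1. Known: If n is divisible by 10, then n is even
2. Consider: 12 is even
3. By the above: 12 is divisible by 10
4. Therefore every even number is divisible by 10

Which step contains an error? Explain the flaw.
Step 3: By the above: 12 is divisible by 10

Step 3 commits the fallacy of affirming the consequent. The known fact 'divisible by 10 → even' does NOT imply 'even → divisible by 10'. That would be the converse, which is false. For example, 12 is even but 12 ÷ 10 = 1.20, which is not an integer.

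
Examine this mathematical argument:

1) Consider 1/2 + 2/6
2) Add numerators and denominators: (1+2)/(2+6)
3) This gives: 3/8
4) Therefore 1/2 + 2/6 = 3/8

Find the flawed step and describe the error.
Step 2: Add numerators and denominators: (1+2)/(2+6)

Step 2 incorrectly adds fractions by separately adding numerators and denominators. This is wrong. The correct method requires a common denominator: 1/2 + 2/6 = (1×6 + 2×2)/(2×6) = 10/12 = 5/6. The method used gives 3/8, which is different.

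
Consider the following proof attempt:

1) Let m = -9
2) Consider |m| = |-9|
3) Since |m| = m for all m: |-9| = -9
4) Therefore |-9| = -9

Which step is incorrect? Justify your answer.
Step 3: Since |m| = m for all m: |-9| = -9

Step 3 incorrectly states that |m| = m for all m. The correct definition is |m| = m when m >= 0, and |m| = -m when m < 0. Since -9 < 0, we have |-9| = -(-9) = 9, not -9.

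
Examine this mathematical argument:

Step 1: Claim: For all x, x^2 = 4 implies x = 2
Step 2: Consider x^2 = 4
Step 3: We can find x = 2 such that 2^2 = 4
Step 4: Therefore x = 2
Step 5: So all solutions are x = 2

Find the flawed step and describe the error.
Step 4: Therefore x = 2

Step 4 incorrectly concludes that x = 2 is the only solution. The proof shows that x = 2 is A solution (existence), but does not show it is the ONLY solution (uniqueness). In fact, x = -2 is also a solution since (-2)^2 = 4. Finding one solution doesn't prove there are no others.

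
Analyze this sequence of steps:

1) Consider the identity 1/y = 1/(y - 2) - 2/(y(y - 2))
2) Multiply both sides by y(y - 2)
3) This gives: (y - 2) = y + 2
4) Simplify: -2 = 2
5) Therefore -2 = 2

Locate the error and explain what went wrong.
Step 3: This gives: (y - 2) = y + 2

Step 3 makes a sign error when clearing denominators. Multiplying -2/(y(y - 2)) by y(y - 2) gives -2, not +2. The correct result is (y - 2) = y - 2, which is trivially true, not (y - 2) = y + 2. (Step 1 is a valid identity: 1/(y - 2) - 2/(y(y - 2)) = (y - 2)/(y(y - 2)) = 1/y.)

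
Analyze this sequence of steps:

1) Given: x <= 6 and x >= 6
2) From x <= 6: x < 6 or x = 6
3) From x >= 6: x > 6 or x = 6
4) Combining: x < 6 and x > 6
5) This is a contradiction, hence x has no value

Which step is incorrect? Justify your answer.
Step 4: Combining: x < 6 and x > 6

Step 4 incorrectly combines the conditions. From x <= 6 and x >= 6, the intersection is x = 6. The error treats the 'or' cases as 'and' requirements. The correct conclusion is that x = 6 is the unique solution, not that no solution exists.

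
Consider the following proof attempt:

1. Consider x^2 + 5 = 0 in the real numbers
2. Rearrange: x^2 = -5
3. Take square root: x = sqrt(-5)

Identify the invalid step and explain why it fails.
Step 3: Take square root: x = sqrt(-5)

Step 3 takes the square root of -5, which is negative. In the real number system, the square root of a negative number is undefined. The equation x^2 + 5 = 0 has no real solutions. Square roots of negative numbers only exist in the complex numbers.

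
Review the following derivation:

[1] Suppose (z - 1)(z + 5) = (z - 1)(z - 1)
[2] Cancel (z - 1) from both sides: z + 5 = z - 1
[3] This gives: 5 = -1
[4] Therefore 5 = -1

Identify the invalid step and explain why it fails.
Step 2: Cancel (z - 1) from both sides: z + 5 = z - 1

Step 2 cancels (z - 1) from both sides. This is only valid if (z - 1) ≠ 0, i.e., z ≠ 1. When z = 1, both sides equal zero regardless of the other factors. The correct approach requires considering z = 1 as a separate case.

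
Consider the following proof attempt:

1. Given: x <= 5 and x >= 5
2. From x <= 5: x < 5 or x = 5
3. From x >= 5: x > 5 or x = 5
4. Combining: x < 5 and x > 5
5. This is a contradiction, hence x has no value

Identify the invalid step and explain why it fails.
Step 4: Combining: x < 5 and x > 5

Step 4 incorrectly combines the conditions. From x <= 5 and x >= 5, the intersection is x = 5. The error treats the 'or' cases as 'and' requirements. The correct conclusion is that x = 5 is the unique solution, not that no solution exists.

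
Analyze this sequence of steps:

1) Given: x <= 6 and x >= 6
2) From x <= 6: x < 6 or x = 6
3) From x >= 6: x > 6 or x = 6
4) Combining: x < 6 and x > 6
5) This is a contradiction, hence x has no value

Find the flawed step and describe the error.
Step 4: Combining: x < 6 and x > 6

Step 4 incorrectly combines the conditions. From x <= 6 and x >= 6, the intersection is x = 6. The error treats the 'or' cases as 'and' requirements. The correct conclusion is that x = 6 is the unique solution, not that no solution exists.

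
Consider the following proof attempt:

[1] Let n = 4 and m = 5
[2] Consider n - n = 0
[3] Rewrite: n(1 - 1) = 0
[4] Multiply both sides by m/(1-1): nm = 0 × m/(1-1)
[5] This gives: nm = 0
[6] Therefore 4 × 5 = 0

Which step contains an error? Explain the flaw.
Step 4: Multiply both sides by m/(1-1): nm = 0 × m/(1-1)

Step 4 multiplies both sides by m/(1-1). However, 1-1 = 0, so this is multiplication by m/0, which is undefined. We cannot multiply by an undefined expression.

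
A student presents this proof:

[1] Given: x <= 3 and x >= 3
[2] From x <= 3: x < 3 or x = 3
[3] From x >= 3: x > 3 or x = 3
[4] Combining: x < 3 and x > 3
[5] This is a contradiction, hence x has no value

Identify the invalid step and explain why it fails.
Step 4: Combining: x < 3 and x > 3

Step 4 incorrectly combines the conditions. From x <= 3 and x >= 3, the intersection is x = 3. The error treats the 'or' cases as 'and' requirements. The correct conclusion is that x = 3 is the unique solution, not that no solution exists.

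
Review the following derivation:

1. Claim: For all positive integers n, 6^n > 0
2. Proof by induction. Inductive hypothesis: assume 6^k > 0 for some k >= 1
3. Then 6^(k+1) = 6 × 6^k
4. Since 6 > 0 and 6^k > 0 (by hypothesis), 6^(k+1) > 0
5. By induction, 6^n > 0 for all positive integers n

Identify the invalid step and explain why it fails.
Step 5: By induction, 6^n > 0 for all positive integers n

Step 5 concludes the proof by induction, but no base case was ever established. A valid induction proof requires: (1) a base case proving 6^1 > 0, and (2) an inductive step showing IF 6^k > 0 THEN 6^(k+1) > 0. Steps 2-4 correctly establish the inductive step, but without the base case the conclusion in step 5 does not follow.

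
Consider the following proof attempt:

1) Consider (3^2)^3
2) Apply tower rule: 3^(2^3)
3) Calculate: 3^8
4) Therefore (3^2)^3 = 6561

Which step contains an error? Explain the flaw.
Step 2: Apply tower rule: 3^(2^3)

Step 2 incorrectly states that (a^b)^c = a^(b^c). The correct rule is (a^b)^c = a^(b×c). The actual value is (3^2)^3 = 3^6 = 729, not 3^8 = 6561.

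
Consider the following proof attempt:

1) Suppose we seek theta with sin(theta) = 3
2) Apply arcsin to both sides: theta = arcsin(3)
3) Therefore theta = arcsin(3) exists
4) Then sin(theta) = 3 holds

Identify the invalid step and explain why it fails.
Step 2: Apply arcsin to both sides: theta = arcsin(3)

Step 2 applies arcsin to 3. However, arcsin(x) is only defined for x in [-1, 1] because sin(theta) can only produce values in that range. Since |3| > 1, arcsin(3) is undefined. There is no angle whose sine equals 3.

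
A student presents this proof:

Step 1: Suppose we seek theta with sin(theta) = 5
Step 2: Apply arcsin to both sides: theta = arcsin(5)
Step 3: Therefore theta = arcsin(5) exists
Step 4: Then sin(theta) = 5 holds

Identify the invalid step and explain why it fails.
Step 2: Apply arcsin to both sides: theta = arcsin(5)

Step 2 applies arcsin to 5. However, arcsin(x) is only defined for x in [-1, 1] because sin(theta) can only produce values in that range. Since |5| > 1, arcsin(5) is undefined. There is no angle whose sine equals 5.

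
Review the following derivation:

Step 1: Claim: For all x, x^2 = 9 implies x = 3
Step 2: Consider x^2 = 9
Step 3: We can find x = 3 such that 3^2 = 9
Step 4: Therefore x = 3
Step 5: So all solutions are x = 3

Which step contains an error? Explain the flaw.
Step 4: Therefore x = 3

Step 4 incorrectly concludes that x = 3 is the only solution. The proof shows that x = 3 is A solution (existence), but does not show it is the ONLY solution (uniqueness). In fact, x = -3 is also a solution since (-3)^2 = 9. Finding one solution doesn't prove there are no others.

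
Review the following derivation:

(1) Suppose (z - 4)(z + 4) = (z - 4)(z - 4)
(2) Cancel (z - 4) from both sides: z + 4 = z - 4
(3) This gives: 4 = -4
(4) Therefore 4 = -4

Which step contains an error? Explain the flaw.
Step 2: Cancel (z - 4) from both sides: z + 4 = z - 4

Step 2 cancels (z - 4) from both sides. This is only valid if (z - 4) ≠ 0, i.e., z ≠ 4. When z = 4, both sides equal zero regardless of the other factors. The correct approach requires considering z = 4 as a separate case.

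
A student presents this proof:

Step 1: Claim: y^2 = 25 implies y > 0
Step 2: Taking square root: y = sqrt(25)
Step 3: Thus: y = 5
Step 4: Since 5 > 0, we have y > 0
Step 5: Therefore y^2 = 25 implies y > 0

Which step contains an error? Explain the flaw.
Step 2: Taking square root: y = sqrt(25)

Step 2 takes the square root and assumes the positive root only. The equation y^2 = 25 actually has two solutions: y = 5 and y = -5. The proof silently assumes y > 0 without justification, then uses this assumption to conclude y > 0, which is circular. The counterexample y = -5 shows the claim is false.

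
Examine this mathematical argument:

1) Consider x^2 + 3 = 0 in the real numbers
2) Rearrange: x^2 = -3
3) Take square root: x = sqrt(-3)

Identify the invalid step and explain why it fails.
Step 3: Take square root: x = sqrt(-3)

Step 3 takes the square root of -3, which is negative. In the real number system, the square root of a negative number is undefined. The equation x^2 + 3 = 0 has no real solutions. Square roots of negative numbers only exist in the complex numbers.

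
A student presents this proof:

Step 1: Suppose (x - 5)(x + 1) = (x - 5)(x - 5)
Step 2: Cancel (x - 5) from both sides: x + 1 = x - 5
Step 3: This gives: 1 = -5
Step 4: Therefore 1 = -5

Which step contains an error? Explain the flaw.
Step 2: Cancel (x - 5) from both sides: x + 1 = x - 5

Step 2 cancels (x - 5) from both sides. This is only valid if (x - 5) ≠ 0, i.e., x ≠ 5. When x = 5, both sides equal zero regardless of the other factors. The correct approach requires considering x = 5 as a separate case.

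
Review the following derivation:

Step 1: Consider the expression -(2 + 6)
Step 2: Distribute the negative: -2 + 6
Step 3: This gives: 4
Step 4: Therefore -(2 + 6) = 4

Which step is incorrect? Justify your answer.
Step 2: Distribute the negative: -2 + 6

Step 2 incorrectly distributes the negative sign. The correct distribution is -(2 + 6) = -2 - 6 = -8. The negative must be applied to both terms, not just the first. The error treats -(2 + 6) as -2 + 6, which equals 4 instead of -8.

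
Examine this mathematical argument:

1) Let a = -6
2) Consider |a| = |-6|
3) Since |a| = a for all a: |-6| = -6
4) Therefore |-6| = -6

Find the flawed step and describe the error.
Step 3: Since |a| = a for all a: |-6| = -6

Step 3 incorrectly states that |a| = a for all a. The correct definition is |a| = a when a >= 0, and |a| = -a when a < 0. Since -6 < 0, we have |-6| = -(-6) = 6, not -6.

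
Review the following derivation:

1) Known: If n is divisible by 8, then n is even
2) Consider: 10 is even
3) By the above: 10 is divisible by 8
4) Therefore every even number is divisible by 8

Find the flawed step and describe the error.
Step 3: By the above: 10 is divisible by 8

Step 3 commits the fallacy of affirming the consequent. The known fact 'divisible by 8 → even' does NOT imply 'even → divisible by 8'. That would be the converse, which is false. For example, 10 is even but 10 ÷ 8 = 1.25, which is not an integer.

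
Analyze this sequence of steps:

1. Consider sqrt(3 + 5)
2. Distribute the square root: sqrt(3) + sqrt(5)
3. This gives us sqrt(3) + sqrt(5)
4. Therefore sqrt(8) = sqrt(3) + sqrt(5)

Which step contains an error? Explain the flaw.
Step 2: Distribute the square root: sqrt(3) + sqrt(5)

Step 2 incorrectly 'distributes' the square root over addition. The square root function does not distribute: sqrt(a + b) ≠ sqrt(a) + sqrt(b). In fact, sqrt(3 + 5) = sqrt(8) ≈ 2.8284, while sqrt(3) + sqrt(5) ≈ 3.9681.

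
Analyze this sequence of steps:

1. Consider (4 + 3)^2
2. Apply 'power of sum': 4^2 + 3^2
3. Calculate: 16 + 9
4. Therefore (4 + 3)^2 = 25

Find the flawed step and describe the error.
Step 2: Apply 'power of sum': 4^2 + 3^2

Step 2 incorrectly applies a non-existent rule '(a+b)^n = a^n + b^n'. This is false in general. The correct expansion uses the binomial theorem. The actual value is (4 + 3)^2 = 7^2 = 49, not 25.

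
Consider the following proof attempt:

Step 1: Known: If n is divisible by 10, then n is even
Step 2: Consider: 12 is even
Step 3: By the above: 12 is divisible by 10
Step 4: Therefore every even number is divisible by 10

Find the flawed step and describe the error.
Step 3: By the above: 12 is divisible by 10

Step 3 commits the fallacy of affirming the consequent. The known fact 'divisible by 10 → even' does NOT imply 'even → divisible by 10'. That would be the converse, which is false. For example, 12 is even but 12 ÷ 10 = 1.20, which is not an integer.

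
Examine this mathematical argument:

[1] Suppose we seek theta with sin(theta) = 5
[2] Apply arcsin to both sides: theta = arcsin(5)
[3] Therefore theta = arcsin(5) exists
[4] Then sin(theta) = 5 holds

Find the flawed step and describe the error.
Step 2: Apply arcsin to both sides: theta = arcsin(5)

Step 2 applies arcsin to 5. However, arcsin(x) is only defined for x in [-1, 1] because sin(theta) can only produce values in that range. Since |5| > 1, arcsin(5) is undefined. There is no angle whose sine equals 5.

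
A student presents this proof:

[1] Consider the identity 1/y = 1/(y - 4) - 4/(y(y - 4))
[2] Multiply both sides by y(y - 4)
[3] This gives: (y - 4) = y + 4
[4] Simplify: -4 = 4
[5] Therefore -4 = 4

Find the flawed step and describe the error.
Step 3: This gives: (y - 4) = y + 4

Step 3 makes a sign error when clearing denominators. Multiplying -4/(y(y - 4)) by y(y - 4) gives -4, not +4. The correct result is (y - 4) = y - 4, which is trivially true, not (y - 4) = y + 4. (Step 1 is a valid identity: 1/(y - 4) - 4/(y(y - 4)) = (y - 4)/(y(y - 4)) = 1/y.)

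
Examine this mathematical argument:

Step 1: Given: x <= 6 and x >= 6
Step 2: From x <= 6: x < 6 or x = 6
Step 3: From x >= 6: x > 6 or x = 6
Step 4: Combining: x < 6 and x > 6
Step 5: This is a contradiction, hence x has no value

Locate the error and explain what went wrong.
Step 4: Combining: x < 6 and x > 6

Step 4 incorrectly combines the conditions. From x <= 6 and x >= 6, the intersection is x = 6. The error treats the 'or' cases as 'and' requirements. The correct conclusion is that x = 6 is the unique solution, not that no solution exists.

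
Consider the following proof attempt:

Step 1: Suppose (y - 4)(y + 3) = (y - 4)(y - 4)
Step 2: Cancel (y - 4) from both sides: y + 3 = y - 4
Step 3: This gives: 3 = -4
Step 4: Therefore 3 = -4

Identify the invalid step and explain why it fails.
Step 2: Cancel (y - 4) from both sides: y + 3 = y - 4

Step 2 cancels (y - 4) from both sides. This is only valid if (y - 4) ≠ 0, i.e., y ≠ 4. When y = 4, both sides equal zero regardless of the other factors. The correct approach requires considering y = 4 as a separate case.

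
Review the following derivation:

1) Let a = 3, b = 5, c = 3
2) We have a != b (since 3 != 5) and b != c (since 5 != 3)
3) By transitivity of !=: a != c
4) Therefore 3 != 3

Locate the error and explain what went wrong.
Step 3: By transitivity of !=: a != c

Step 3 incorrectly applies transitivity to the '!=' relation. Transitivity states: if a R b and b R c, then a R c. However, '!=' is not transitive. Counterexample: 3 != 5 and 5 != 3, but 3 = 3 (both equal 3). Transitivity holds for relations like <, <=, =, but not for !=.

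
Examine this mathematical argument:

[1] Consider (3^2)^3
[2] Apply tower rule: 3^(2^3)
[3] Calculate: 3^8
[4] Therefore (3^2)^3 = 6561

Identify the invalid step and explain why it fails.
Step 2: Apply tower rule: 3^(2^3)

Step 2 incorrectly states that (a^b)^c = a^(b^c). The correct rule is (a^b)^c = a^(b×c). The actual value is (3^2)^3 = 3^6 = 729, not 3^8 = 6561.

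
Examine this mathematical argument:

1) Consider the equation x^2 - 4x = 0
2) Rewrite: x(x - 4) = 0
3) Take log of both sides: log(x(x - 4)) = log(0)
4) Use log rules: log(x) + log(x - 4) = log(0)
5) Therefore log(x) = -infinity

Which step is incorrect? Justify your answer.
Step 3: Take log of both sides: log(x(x - 4)) = log(0)

Step 3 takes the logarithm of both sides, resulting in log(0) on the right side. The logarithm is only defined for positive numbers; log(0) is undefined (approaches negative infinity). This operation is invalid.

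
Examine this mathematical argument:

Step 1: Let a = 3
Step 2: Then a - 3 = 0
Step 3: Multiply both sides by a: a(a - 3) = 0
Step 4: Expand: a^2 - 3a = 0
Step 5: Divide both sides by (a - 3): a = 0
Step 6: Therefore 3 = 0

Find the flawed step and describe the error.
Step 5: Divide both sides by (a - 3): a = 0

Step 5 divides both sides by (a - 3). However, since a = 3, we have (a - 3) = 0. Division by zero is undefined, making this step invalid.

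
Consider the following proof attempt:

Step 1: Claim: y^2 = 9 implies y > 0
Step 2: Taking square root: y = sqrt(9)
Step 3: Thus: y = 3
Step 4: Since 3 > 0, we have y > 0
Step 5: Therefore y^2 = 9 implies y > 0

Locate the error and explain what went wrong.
Step 2: Taking square root: y = sqrt(9)

Step 2 takes the square root and assumes the positive root only. The equation y^2 = 9 actually has two solutions: y = 3 and y = -3. The proof silently assumes y > 0 without justification, then uses this assumption to conclude y > 0, which is circular. The counterexample y = -3 shows the claim is false.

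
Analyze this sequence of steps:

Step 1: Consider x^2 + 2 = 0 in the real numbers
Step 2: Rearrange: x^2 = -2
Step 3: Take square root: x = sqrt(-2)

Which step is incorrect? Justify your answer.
Step 3: Take square root: x = sqrt(-2)

Step 3 takes the square root of -2, which is negative. In the real number system, the square root of a negative number is undefined. The equation x^2 + 2 = 0 has no real solutions. Square roots of negative numbers only exist in the complex numbers.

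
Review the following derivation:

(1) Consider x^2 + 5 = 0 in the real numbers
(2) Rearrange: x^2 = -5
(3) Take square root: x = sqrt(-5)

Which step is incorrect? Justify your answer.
Step 3: Take square root: x = sqrt(-5)

Step 3 takes the square root of -5, which is negative. In the real number system, the square root of a negative number is undefined. The equation x^2 + 5 = 0 has no real solutions. Square roots of negative numbers only exist in the complex numbers.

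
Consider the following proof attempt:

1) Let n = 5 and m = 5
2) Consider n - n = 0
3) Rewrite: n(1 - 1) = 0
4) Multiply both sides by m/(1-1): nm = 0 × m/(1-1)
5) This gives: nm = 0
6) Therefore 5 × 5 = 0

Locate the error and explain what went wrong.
Step 4: Multiply both sides by m/(1-1): nm = 0 × m/(1-1)

Step 4 multiplies both sides by m/(1-1). However, 1-1 = 0, so this is multiplication by m/0, which is undefined. We cannot multiply by an undefined expression.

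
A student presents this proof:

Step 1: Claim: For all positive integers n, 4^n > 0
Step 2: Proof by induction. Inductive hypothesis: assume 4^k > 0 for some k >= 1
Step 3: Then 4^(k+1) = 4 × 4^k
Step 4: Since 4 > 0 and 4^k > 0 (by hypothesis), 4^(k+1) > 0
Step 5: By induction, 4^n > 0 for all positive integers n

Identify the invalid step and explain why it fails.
Step 5: By induction, 4^n > 0 for all positive integers n

Step 5 concludes the proof by induction, but no base case was ever established. A valid induction proof requires: (1) a base case proving 4^1 > 0, and (2) an inductive step showing IF 4^k > 0 THEN 4^(k+1) > 0. Steps 2-4 correctly establish the inductive step, but without the base case the conclusion in step 5 does not follow.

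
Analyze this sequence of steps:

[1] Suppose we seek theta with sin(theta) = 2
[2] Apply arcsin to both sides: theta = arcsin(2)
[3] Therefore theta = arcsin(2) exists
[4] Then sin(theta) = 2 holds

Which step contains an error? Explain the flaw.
Step 2: Apply arcsin to both sides: theta = arcsin(2)

Step 2 applies arcsin to 2. However, arcsin(x) is only defined for x in [-1, 1] because sin(theta) can only produce values in that range. Since |2| > 1, arcsin(2) is undefined. There is no angle whose sine equals 2.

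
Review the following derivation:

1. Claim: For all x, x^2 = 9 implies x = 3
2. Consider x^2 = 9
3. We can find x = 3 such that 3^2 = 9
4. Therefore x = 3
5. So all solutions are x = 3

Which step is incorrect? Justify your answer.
Step 4: Therefore x = 3

Step 4 incorrectly concludes that x = 3 is the only solution. The proof shows that x = 3 is A solution (existence), but does not show it is the ONLY solution (uniqueness). In fact, x = -3 is also a solution since (-3)^2 = 9. Finding one solution doesn't prove there are no others.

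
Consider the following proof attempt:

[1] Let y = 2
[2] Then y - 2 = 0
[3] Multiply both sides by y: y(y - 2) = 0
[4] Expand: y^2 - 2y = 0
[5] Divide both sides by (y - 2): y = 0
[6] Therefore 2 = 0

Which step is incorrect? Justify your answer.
Step 5: Divide both sides by (y - 2): y = 0

Step 5 divides both sides by (y - 2). However, since y = 2, we have (y - 2) = 0. Division by zero is undefined, making this step invalid.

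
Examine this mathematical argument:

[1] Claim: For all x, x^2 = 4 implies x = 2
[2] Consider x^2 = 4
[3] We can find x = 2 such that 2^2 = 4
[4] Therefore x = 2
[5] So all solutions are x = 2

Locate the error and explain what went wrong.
Step 4: Therefore x = 2

Step 4 incorrectly concludes that x = 2 is the only solution. The proof shows that x = 2 is A solution (existence), but does not show it is the ONLY solution (uniqueness). In fact, x = -2 is also a solution since (-2)^2 = 4. Finding one solution doesn't prove there are no others.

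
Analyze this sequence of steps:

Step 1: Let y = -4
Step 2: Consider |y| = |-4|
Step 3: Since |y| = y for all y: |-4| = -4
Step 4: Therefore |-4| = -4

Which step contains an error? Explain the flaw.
Step 3: Since |y| = y for all y: |-4| = -4

Step 3 incorrectly states that |y| = y for all y. The correct definition is |y| = y when y >= 0, and |y| = -y when y < 0. Since -4 < 0, we have |-4| = -(-4) = 4, not -4.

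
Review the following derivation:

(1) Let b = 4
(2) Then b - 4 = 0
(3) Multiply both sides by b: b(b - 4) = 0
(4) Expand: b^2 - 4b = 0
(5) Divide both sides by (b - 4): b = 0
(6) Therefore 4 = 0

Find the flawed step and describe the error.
Step 5: Divide both sides by (b - 4): b = 0

Step 5 divides both sides by (b - 4). However, since b = 4, we have (b - 4) = 0. Division by zero is undefined, making this step invalid.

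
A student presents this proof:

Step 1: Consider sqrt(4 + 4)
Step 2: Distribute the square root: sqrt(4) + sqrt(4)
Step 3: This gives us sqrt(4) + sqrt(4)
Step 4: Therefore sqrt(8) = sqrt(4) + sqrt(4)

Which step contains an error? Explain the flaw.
Step 2: Distribute the square root: sqrt(4) + sqrt(4)

Step 2 incorrectly 'distributes' the square root over addition. The square root function does not distribute: sqrt(a + b) ≠ sqrt(a) + sqrt(b). In fact, sqrt(4 + 4) = sqrt(8) ≈ 2.8284, while sqrt(4) + sqrt(4) ≈ 4.0000.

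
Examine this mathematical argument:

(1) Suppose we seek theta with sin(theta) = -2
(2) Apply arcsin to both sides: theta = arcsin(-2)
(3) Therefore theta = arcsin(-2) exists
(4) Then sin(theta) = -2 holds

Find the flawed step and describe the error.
Step 2: Apply arcsin to both sides: theta = arcsin(-2)

Step 2 applies arcsin to -2. However, arcsin(x) is only defined for x in [-1, 1] because sin(theta) can only produce values in that range. Since |-2| > 1, arcsin(-2) is undefined. There is no angle whose sine equals -2.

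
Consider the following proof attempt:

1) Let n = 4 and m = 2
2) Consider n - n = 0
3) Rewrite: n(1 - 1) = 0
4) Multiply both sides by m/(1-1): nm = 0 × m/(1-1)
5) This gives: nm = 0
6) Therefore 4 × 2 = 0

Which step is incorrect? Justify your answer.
Step 4: Multiply both sides by m/(1-1): nm = 0 × m/(1-1)

Step 4 multiplies both sides by m/(1-1). However, 1-1 = 0, so this is multiplication by m/0, which is undefined. We cannot multiply by an undefined expression.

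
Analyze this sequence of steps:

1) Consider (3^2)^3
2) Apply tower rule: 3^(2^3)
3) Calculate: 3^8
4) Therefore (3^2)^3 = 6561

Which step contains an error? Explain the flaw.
Step 2: Apply tower rule: 3^(2^3)

Step 2 incorrectly states that (a^b)^c = a^(b^c). The correct rule is (a^b)^c = a^(b×c). The actual value is (3^2)^3 = 3^6 = 729, not 3^8 = 6561.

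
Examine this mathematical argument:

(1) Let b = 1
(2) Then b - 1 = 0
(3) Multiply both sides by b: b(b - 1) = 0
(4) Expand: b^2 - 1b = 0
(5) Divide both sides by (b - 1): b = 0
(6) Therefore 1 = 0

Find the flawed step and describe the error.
Step 5: Divide both sides by (b - 1): b = 0

Step 5 divides both sides by (b - 1). However, since b = 1, we have (b - 1) = 0. Division by zero is undefined, making this step invalid.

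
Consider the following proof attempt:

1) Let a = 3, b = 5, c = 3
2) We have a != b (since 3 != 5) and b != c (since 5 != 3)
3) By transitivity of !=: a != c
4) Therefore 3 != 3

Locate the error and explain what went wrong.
Step 3: By transitivity of !=: a != c

Step 3 incorrectly applies transitivity to the '!=' relation. Transitivity states: if a R b and b R c, then a R c. However, '!=' is not transitive. Counterexample: 3 != 5 and 5 != 3, but 3 = 3 (both equal 3). Transitivity holds for relations like <, <=, =, but not for !=.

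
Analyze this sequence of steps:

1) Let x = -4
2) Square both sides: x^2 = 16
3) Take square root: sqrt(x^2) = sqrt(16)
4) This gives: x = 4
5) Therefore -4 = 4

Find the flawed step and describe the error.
Step 4: This gives: x = 4

Step 4 incorrectly states that sqrt(x^2) = x. The correct identity is sqrt(x^2) = |x|. Since x = -4 < 0, we have sqrt(x^2) = |-4| = 4, not x = -4.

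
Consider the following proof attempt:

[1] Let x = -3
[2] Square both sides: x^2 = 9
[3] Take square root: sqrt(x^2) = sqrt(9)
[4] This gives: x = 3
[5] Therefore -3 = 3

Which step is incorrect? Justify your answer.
Step 4: This gives: x = 3

Step 4 incorrectly states that sqrt(x^2) = x. The correct identity is sqrt(x^2) = |x|. Since x = -3 < 0, we have sqrt(x^2) = |-3| = 3, not x = -3.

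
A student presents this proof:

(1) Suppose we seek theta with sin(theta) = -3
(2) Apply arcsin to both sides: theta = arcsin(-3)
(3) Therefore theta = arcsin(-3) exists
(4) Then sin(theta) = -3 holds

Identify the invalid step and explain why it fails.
Step 2: Apply arcsin to both sides: theta = arcsin(-3)

Step 2 applies arcsin to -3. However, arcsin(x) is only defined for x in [-1, 1] because sin(theta) can only produce values in that range. Since |-3| > 1, arcsin(-3) is undefined. There is no angle whose sine equals -3.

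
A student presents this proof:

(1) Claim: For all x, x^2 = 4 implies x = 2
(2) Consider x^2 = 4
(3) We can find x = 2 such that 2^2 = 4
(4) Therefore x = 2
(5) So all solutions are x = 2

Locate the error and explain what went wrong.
Step 4: Therefore x = 2

Step 4 incorrectly concludes that x = 2 is the only solution. The proof shows that x = 2 is A solution (existence), but does not show it is the ONLY solution (uniqueness). In fact, x = -2 is also a solution since (-2)^2 = 4. Finding one solution doesn't prove there are no others.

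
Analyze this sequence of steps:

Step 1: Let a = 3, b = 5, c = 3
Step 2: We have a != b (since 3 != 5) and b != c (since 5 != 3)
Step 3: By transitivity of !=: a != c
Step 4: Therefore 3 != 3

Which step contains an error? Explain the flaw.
Step 3: By transitivity of !=: a != c

Step 3 incorrectly applies transitivity to the '!=' relation. Transitivity states: if a R b and b R c, then a R c. However, '!=' is not transitive. Counterexample: 3 != 5 and 5 != 3, but 3 = 3 (both equal 3). Transitivity holds for relations like <, <=, =, but not for !=.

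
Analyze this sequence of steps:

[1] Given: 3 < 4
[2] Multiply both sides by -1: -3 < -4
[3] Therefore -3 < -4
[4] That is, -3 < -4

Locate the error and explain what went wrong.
Step 2: Multiply both sides by -1: -3 < -4

Step 2 multiplies both sides by -1 but fails to reverse the inequality sign. When multiplying (or dividing) an inequality by a negative number, the direction must be reversed. Since 3 < 4, we should get -3 > -4, i.e., -3 > -4.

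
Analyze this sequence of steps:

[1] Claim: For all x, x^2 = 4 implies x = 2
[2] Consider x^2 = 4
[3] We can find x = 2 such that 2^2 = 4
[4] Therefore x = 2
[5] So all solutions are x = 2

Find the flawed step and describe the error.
Step 4: Therefore x = 2

Step 4 incorrectly concludes that x = 2 is the only solution. The proof shows that x = 2 is A solution (existence), but does not show it is the ONLY solution (uniqueness). In fact, x = -2 is also a solution since (-2)^2 = 4. Finding one solution doesn't prove there are no others.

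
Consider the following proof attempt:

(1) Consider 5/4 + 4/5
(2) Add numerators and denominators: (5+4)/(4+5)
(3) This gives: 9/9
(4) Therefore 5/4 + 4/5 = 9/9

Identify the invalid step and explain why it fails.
Step 2: Add numerators and denominators: (5+4)/(4+5)

Step 2 incorrectly adds fractions by separately adding numerators and denominators. This is wrong. The correct method requires a common denominator: 5/4 + 4/5 = (5×5 + 4×4)/(4×5) = 41/20 = 41/20. The method used gives 9/9, which is different.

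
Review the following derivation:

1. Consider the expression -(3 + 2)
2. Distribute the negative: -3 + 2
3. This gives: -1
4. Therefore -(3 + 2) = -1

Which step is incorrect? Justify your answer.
Step 2: Distribute the negative: -3 + 2

Step 2 incorrectly distributes the negative sign. The correct distribution is -(3 + 2) = -3 - 2 = -5. The negative must be applied to both terms, not just the first. The error treats -(3 + 2) as -3 + 2, which equals -1 instead of -5.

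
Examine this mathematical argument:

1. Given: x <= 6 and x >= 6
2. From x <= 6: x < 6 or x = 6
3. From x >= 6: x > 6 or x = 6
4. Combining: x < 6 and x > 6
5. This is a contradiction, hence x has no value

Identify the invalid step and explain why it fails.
Step 4: Combining: x < 6 and x > 6

Step 4 incorrectly combines the conditions. From x <= 6 and x >= 6, the intersection is x = 6. The error treats the 'or' cases as 'and' requirements. The correct conclusion is that x = 6 is the unique solution, not that no solution exists.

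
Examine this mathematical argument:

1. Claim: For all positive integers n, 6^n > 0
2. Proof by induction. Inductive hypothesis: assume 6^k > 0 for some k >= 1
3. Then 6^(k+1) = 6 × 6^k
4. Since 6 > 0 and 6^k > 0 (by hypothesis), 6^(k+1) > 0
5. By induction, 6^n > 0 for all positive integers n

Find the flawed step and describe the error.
Step 5: By induction, 6^n > 0 for all positive integers n

Step 5 concludes the proof by induction, but no base case was ever established. A valid induction proof requires: (1) a base case proving 6^1 > 0, and (2) an inductive step showing IF 6^k > 0 THEN 6^(k+1) > 0. Steps 2-4 correctly establish the inductive step, but without the base case the conclusion in step 5 does not follow.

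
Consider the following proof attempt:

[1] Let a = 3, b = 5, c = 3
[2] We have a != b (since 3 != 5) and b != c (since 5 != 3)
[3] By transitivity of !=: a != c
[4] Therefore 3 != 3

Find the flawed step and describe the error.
Step 3: By transitivity of !=: a != c

Step 3 incorrectly applies transitivity to the '!=' relation. Transitivity states: if a R b and b R c, then a R c. However, '!=' is not transitive. Counterexample: 3 != 5 and 5 != 3, but 3 = 3 (both equal 3). Transitivity holds for relations like <, <=, =, but not for !=.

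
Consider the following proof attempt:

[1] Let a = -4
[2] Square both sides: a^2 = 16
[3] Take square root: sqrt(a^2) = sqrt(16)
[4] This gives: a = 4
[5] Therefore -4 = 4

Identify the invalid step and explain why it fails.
Step 4: This gives: a = 4

Step 4 incorrectly states that sqrt(a^2) = a. The correct identity is sqrt(a^2) = |a|. Since a = -4 < 0, we have sqrt(a^2) = |-4| = 4, not a = -4.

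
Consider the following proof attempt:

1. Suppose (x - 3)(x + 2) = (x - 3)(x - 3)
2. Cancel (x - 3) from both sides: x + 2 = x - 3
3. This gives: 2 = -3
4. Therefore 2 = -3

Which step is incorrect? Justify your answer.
Step 2: Cancel (x - 3) from both sides: x + 2 = x - 3

Step 2 cancels (x - 3) from both sides. This is only valid if (x - 3) ≠ 0, i.e., x ≠ 3. When x = 3, both sides equal zero regardless of the other factors. The correct approach requires considering x = 3 as a separate case.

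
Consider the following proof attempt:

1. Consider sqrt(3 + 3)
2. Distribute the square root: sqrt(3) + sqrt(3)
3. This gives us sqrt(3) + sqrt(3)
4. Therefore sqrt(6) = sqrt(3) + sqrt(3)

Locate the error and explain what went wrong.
Step 2: Distribute the square root: sqrt(3) + sqrt(3)

Step 2 incorrectly 'distributes' the square root over addition. The square root function does not distribute: sqrt(a + b) ≠ sqrt(a) + sqrt(b). In fact, sqrt(3 + 3) = sqrt(6) ≈ 2.4495, while sqrt(3) + sqrt(3) ≈ 3.4641.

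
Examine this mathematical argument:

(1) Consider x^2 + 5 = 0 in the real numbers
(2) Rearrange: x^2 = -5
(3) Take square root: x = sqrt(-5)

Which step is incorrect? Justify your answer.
Step 3: Take square root: x = sqrt(-5)

Step 3 takes the square root of -5, which is negative. In the real number system, the square root of a negative number is undefined. The equation x^2 + 5 = 0 has no real solutions. Square roots of negative numbers only exist in the complex numbers.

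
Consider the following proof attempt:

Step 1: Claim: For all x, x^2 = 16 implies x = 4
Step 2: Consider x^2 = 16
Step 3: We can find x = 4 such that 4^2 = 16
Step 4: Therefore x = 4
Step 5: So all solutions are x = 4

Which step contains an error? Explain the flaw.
Step 4: Therefore x = 4

Step 4 incorrectly concludes that x = 4 is the only solution. The proof shows that x = 4 is A solution (existence), but does not show it is the ONLY solution (uniqueness). In fact, x = -4 is also a solution since (-4)^2 = 16. Finding one solution doesn't prove there are no others.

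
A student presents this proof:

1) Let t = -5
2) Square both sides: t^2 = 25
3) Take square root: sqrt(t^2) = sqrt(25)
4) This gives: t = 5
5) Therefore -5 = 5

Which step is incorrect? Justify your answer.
Step 4: This gives: t = 5

Step 4 incorrectly states that sqrt(t^2) = t. The correct identity is sqrt(t^2) = |t|. Since t = -5 < 0, we have sqrt(t^2) = |-5| = 5, not t = -5.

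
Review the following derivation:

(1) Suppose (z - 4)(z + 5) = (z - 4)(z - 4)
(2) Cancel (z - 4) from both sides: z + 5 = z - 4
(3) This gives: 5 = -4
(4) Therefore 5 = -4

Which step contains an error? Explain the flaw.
Step 2: Cancel (z - 4) from both sides: z + 5 = z - 4

Step 2 cancels (z - 4) from both sides. This is only valid if (z - 4) ≠ 0, i.e., z ≠ 4. When z = 4, both sides equal zero regardless of the other factors. The correct approach requires considering z = 4 as a separate case.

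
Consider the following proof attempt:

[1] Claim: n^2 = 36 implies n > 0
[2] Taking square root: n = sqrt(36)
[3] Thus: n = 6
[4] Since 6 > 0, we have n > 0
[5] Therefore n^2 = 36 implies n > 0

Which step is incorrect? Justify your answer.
Step 2: Taking square root: n = sqrt(36)

Step 2 takes the square root and assumes the positive root only. The equation n^2 = 36 actually has two solutions: n = 6 and n = -6. The proof silently assumes n > 0 without justification, then uses this assumption to conclude n > 0, which is circular. The counterexample n = -6 shows the claim is false.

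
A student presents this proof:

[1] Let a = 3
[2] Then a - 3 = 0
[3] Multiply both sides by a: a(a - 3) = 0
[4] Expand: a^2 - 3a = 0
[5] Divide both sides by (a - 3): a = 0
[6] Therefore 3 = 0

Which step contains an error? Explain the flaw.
Step 5: Divide both sides by (a - 3): a = 0

Step 5 divides both sides by (a - 3). However, since a = 3, we have (a - 3) = 0. Division by zero is undefined, making this step invalid.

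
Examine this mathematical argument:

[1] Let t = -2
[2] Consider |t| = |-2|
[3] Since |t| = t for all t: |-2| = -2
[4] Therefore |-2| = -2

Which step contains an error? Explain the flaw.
Step 3: Since |t| = t for all t: |-2| = -2

Step 3 incorrectly states that |t| = t for all t. The correct definition is |t| = t when t >= 0, and |t| = -t when t < 0. Since -2 < 0, we have |-2| = -(-2) = 2, not -2.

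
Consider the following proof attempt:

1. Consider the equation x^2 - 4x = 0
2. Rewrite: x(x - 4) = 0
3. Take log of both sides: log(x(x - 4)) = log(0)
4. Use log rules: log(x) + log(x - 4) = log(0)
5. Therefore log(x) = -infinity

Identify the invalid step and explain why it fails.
Step 3: Take log of both sides: log(x(x - 4)) = log(0)

Step 3 takes the logarithm of both sides, resulting in log(0) on the right side. The logarithm is only defined for positive numbers; log(0) is undefined (approaches negative infinity). This operation is invalid.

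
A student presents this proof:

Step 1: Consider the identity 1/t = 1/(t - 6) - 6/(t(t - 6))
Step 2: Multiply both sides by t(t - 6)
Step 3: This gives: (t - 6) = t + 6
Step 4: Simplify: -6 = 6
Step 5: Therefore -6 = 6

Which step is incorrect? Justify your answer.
Step 3: This gives: (t - 6) = t + 6

Step 3 makes a sign error when clearing denominators. Multiplying -6/(t(t - 6)) by t(t - 6) gives -6, not +6. The correct result is (t - 6) = t - 6, which is trivially true, not (t - 6) = t + 6. (Step 1 is a valid identity: 1/(t - 6) - 6/(t(t - 6)) = (t - 6)/(t(t - 6)) = 1/t.)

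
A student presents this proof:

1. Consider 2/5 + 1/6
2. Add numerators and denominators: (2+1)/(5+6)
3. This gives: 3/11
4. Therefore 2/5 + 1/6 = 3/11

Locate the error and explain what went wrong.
Step 2: Add numerators and denominators: (2+1)/(5+6)

Step 2 incorrectly adds fractions by separately adding numerators and denominators. This is wrong. The correct method requires a common denominator: 2/5 + 1/6 = (2×6 + 1×5)/(5×6) = 17/30 = 17/30. The method used gives 3/11, which is different.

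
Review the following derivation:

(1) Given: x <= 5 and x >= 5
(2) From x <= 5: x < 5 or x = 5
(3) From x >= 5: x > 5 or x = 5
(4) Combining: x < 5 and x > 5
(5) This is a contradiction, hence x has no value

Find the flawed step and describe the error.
Step 4: Combining: x < 5 and x > 5

Step 4 incorrectly combines the conditions. From x <= 5 and x >= 5, the intersection is x = 5. The error treats the 'or' cases as 'and' requirements. The correct conclusion is that x = 5 is the unique solution, not that no solution exists.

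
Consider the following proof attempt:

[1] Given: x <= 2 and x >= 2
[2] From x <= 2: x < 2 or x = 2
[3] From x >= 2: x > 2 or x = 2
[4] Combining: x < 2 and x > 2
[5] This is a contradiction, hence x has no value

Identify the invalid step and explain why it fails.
Step 4: Combining: x < 2 and x > 2

Step 4 incorrectly combines the conditions. From x <= 2 and x >= 2, the intersection is x = 2. The error treats the 'or' cases as 'and' requirements. The correct conclusion is that x = 2 is the unique solution, not that no solution exists.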